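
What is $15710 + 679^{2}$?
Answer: $476751$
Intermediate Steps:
$15710 + 679^{2} = 15710 + 461041 = 476751$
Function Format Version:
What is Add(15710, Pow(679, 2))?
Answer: 476751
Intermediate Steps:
Add(15710, Pow(679, 2)) = Add(15710, 461041) = 476751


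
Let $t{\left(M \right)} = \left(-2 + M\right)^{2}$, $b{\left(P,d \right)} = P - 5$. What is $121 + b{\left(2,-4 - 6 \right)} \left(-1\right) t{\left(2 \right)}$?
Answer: $121$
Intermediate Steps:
$b{\left(P,d \right)} = -5 + P$
$121 + b{\left(2,-4 - 6 \right)} \left(-1\right) t{\left(2 \right)} = 121 + \left(-5 + 2\right) \left(-1\right) \left(-2 + 2\right)^{2} = 121 + \left(-3\right) \left(-1\right) 0^{2} = 121 + 3 \cdot 0 = 121 + 0 = 121$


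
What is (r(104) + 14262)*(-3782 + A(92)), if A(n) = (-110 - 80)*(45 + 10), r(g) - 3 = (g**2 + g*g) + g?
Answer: -512366232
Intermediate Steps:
r(g) = 3 + g + 2*g**2 (r(g) = 3 + ((g**2 + g*g) + g) = 3 + ((g**2 + g**2) + g) = 3 + (2*g**2 + g) = 3 + (g + 2*g**2) = 3 + g + 2*g**2)
A(n) = -10450 (A(n) = -190*55 = -10450)
(r(104) + 14262)*(-3782 + A(92)) = ((3 + 104 + 2*104**2) + 14262)*(-3782 - 10450) = ((3 + 104 + 2*10816) + 14262)*(-14232) = ((3 + 104 + 21632) + 14262)*(-14232) = (21739 + 14262)*(-14232) = 36001*(-14232) = -512366232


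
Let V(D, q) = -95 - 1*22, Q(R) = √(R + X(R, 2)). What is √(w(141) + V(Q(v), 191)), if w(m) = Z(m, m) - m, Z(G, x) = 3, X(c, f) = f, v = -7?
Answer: I*√255 ≈ 15.969*I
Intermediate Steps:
Q(R) = √(2 + R) (Q(R) = √(R + 2) = √(2 + R))
V(D, q) = -117 (V(D, q) = -95 - 22 = -117)
w(m) = 3 - m
√(w(141) + V(Q(v), 191)) = √((3 - 1*141) - 117) = √((3 - 141) - 117) = √(-138 - 117) = √(-255) = I*√255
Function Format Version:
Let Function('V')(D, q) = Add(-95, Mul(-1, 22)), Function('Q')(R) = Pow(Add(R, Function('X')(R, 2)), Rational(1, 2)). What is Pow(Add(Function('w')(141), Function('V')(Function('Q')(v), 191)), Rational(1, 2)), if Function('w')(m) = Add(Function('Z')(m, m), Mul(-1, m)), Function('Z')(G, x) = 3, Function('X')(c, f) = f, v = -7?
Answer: Mul(I, Pow(255, Rational(1, 2))) ≈ Mul(15.969, I)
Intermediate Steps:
Function('Q')(R) = Pow(Add(2, R), Rational(1, 2)) (Function('Q')(R) = Pow(Add(R, 2), Rational(1, 2)) = Pow(Add(2, R), Rational(1, 2)))
Function('V')(D, q) = -117 (Function('V')(D, q) = Add(-95, -22) = -117)
Function('w')(m) = Add(3, Mul(-1, m))
Pow(Add(Function('w')(141), Function('V')(Function('Q')(v), 191)), Rational(1, 2)) = Pow(Add(Add(3, Mul(-1, 141)), -117), Rational(1, 2)) = Pow(Add(Add(3, -141), -117), Rational(1, 2)) = Pow(Add(-138, -117), Rational(1, 2)) = Pow(-255, Rational(1, 2)) = Mul(I, Pow(255, Rational(1, 2)))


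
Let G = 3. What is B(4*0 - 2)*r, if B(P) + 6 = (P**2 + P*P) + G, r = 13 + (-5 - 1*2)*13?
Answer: -390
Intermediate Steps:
r = -78 (r = 13 + (-5 - 2)*13 = 13 - 7*13 = 13 - 91 = -78)
B(P) = -3 + 2*P**2 (B(P) = -6 + ((P**2 + P*P) + 3) = -6 + ((P**2 + P**2) + 3) = -6 + (2*P**2 + 3) = -6 + (3 + 2*P**2) = -3 + 2*P**2)
B(4*0 - 2)*r = (-3 + 2*(4*0 - 2)**2)*(-78) = (-3 + 2*(0 - 2)**2)*(-78) = (-3 + 2*(-2)**2)*(-78) = (-3 + 2*4)*(-78) = (-3 + 8)*(-78) = 5*(-78) = -390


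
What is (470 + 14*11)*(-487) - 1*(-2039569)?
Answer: 1735681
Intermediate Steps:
(470 + 14*11)*(-487) - 1*(-2039569) = (470 + 154)*(-487) + 2039569 = 624*(-487) + 2039569 = -303888 + 2039569 = 1735681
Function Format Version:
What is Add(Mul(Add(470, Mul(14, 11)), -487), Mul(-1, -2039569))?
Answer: 1735681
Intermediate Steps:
Add(Mul(Add(470, Mul(14, 11)), -487), Mul(-1, -2039569)) = Add(Mul(Add(470, 154), -487), 2039569) = Add(Mul(624, -487), 2039569) = Add(-303888, 2039569) = 1735681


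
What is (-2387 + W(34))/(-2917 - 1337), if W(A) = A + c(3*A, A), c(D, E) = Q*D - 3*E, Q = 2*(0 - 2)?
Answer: 2863/4254 ≈ 0.67301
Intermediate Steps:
Q = -4 (Q = 2*(-2) = -4)
c(D, E) = -4*D - 3*E
W(A) = -14*A (W(A) = A + (-12*A - 3*A) = A - 15*A = -14*A)
(-2387 + W(34))/(-2917 - 1337) = (-2387 - 14*34)/(-2917 - 1337) = (-2387 - 476)/(-4254) = -2863*(-1/4254) = 2863/4254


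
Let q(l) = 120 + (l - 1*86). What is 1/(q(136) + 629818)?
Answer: 1/629988 ≈ 1.5873e-6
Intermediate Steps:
q(l) = 34 + l (q(l) = 120 + (l - 86) = 120 + (-86 + l) = 34 + l)
1/(q(136) + 629818) = 1/((34 + 136) + 629818) = 1/(170 + 629818) = 1/629988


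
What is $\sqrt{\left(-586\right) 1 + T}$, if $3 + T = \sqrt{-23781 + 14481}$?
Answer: $\sqrt{-589 + 10 i \sqrt{93}} \approx 1.9802 + 24.35 i$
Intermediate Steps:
$T = -3 + 10 i \sqrt{93}$ ($T = -3 + \sqrt{-23781 + 14481} = -3 + \sqrt{-9300} = -3 + 10 i \sqrt{93} \approx -3.0 + 96.437 i$)
$\sqrt{\left(-586\right) 1 + T} = \sqrt{\left(-586\right) 1 - \left(3 - 10 i \sqrt{93}\right)} = \sqrt{-586 - \left(3 - 10 i \sqrt{93}\right)} = \sqrt{-589 + 10 i \sqrt{93}}$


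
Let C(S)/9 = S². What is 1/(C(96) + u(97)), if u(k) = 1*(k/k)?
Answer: 1/82945 ≈ 1.2056e-5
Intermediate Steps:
C(S) = 9*S²
u(k) = 1 (u(k) = 1*1 = 1)
1/(C(96) + u(97)) = 1/(9*96² + 1) = 1/(9*9216 + 1) = 1/(82944 + 1) = 1/82945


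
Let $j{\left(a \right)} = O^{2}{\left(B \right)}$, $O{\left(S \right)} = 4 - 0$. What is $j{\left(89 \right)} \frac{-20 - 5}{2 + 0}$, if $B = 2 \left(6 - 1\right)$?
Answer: $-200$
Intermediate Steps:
$B = 10$ ($B = 2 \cdot 5 = 10$)
$O{\left(S \right)} = 4$ ($O{\left(S \right)} = 4 + 0 = 4$)
$j{\left(a \right)} = 16$ ($j{\left(a \right)} = 4^{2} = 16$)
$j{\left(89 \right)} \frac{-20 - 5}{2 + 0} = 16 \frac{-20 - 5}{2 + 0} = 16 \left(- \frac{25}{2}\right) = -200$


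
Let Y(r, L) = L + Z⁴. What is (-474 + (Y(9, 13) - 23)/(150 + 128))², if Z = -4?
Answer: 4324772169/19321 ≈ 2.2384e+5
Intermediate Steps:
Y(r, L) = 256 + L (Y(r, L) = L + (-4)⁴ = L + 256 = 256 + L)
(-474 + (Y(9, 13) - 23)/(150 + 128))² = (-474 + ((256 + 13) - 23)/(150 + 128))² = (-474 + (269 - 23)/278)² = (-474 + 246*(1/278))² = (-474 + 123/139)² = (-65763/139)² = 4324772169/19321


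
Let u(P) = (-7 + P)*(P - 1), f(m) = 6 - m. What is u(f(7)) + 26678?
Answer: 26694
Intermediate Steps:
u(P) = (-1 + P)*(-7 + P) (u(P) = (-7 + P)*(-1 + P) = (-1 + P)*(-7 + P))
u(f(7)) + 26678 = (7 + (6 - 1*7)**2 - 8*(6 - 1*7)) + 26678 = (7 + (6 - 7)**2 - 8*(6 - 7)) + 26678 = (7 + (-1)**2 - 8*(-1)) + 26678 = (7 + 1 + 8) + 26678 = 16 + 26678 = 26694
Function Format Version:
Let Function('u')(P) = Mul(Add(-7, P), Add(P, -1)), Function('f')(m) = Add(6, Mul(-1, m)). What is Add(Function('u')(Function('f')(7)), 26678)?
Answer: 26694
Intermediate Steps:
Function('u')(P) = Mul(Add(-1, P), Add(-7, P)) (Function('u')(P) = Mul(Add(-7, P), Add(-1, P)) = Mul(Add(-1, P), Add(-7, P)))
Add(Function('u')(Function('f')(7)), 26678) = Add(Add(7, Pow(Add(6, Mul(-1, 7)), 2), Mul(-8, Add(6, Mul(-1, 7)))), 26678) = Add(Add(7, Pow(Add(6, -7), 2), Mul(-8, Add(6, -7))), 26678) = Add(Add(7, Pow(-1, 2), Mul(-8, -1)), 26678) = Add(Add(7, 1, 8), 26678) = Add(16, 26678) = 26694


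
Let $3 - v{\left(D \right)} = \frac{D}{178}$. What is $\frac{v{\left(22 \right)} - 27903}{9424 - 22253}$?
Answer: $\frac{2483111}{1141781} \approx 2.1748$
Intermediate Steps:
$v{\left(D \right)} = 3 - \frac{D}{178}$
$\frac{v{\left(22 \right)} - 27903}{9424 - 22253} = \frac{\left(3 - \frac{11}{89}\right) - 27903}{9424 - 22253} = \frac{\left(3 - \frac{11}{89}\right) - 27903}{-12829} = \left(\frac{256}{89} - 27903\right) \left(- \frac{1}{12829}\right) = \left(- \frac{2483111}{89}\right) \left(- \frac{1}{12829}\right) = \frac{2483111}{1141781}$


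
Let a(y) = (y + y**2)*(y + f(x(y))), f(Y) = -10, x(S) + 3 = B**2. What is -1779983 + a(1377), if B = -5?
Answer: 2592110719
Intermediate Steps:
x(S) = 22 (x(S) = -3 + (-5)**2 = -3 + 25 = 22)
a(y) = (-10 + y)*(y + y**2) (a(y) = (y + y**2)*(y - 10) = (y + y**2)*(-10 + y) = (-10 + y)*(y + y**2))
-1779983 + a(1377) = -1779983 + 1377*(-10 + 1377**2 - 9*1377) = -1779983 + 1377*(-10 + 1896129 - 12393) = -1779983 + 1377*1883726 = -1779983 + 2593890702 = 2592110719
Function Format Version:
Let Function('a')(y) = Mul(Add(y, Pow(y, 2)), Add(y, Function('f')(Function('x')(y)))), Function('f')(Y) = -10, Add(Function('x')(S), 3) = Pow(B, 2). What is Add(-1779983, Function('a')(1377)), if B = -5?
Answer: 2592110719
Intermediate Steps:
Function('x')(S) = 22 (Function('x')(S) = Add(-3, Pow(-5, 2)) = Add(-3, 25) = 22)
Function('a')(y) = Mul(Add(-10, y), Add(y, Pow(y, 2))) (Function('a')(y) = Mul(Add(y, Pow(y, 2)), Add(y, -10)) = Mul(Add(y, Pow(y, 2)), Add(-10, y)) = Mul(Add(-10, y), Add(y, Pow(y, 2))))
Add(-1779983, Function('a')(1377)) = Add(-1779983, Mul(1377, Add(-10, Pow(1377, 2), Mul(-9, 1377)))) = Add(-1779983, Mul(1377, Add(-10, 1896129, -12393))) = Add(-1779983, Mul(1377, 1883726)) = Add(-1779983, 2593890702) = 2592110719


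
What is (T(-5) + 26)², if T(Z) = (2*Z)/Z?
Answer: 784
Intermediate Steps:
T(Z) = 2
(T(-5) + 26)² = (2 + 26)² = 28² = 784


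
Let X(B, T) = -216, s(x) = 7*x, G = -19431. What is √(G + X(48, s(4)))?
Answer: 3*I*√2183 ≈ 140.17*I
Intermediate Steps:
√(G + X(48, s(4))) = √(-19431 - 216) = √(-19647) = 3*I*√2183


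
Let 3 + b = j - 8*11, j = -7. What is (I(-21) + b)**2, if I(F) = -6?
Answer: 10816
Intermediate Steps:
b = -98 (b = -3 + (-7 - 8*11) = -3 + (-7 - 88) = -3 - 95 = -98)
(I(-21) + b)**2 = (-6 - 98)**2 = (-104)**2 = 10816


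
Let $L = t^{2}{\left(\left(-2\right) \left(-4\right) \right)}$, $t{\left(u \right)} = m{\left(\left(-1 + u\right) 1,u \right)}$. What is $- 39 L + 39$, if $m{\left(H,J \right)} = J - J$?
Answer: $39$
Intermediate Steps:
$m{\left(H,J \right)} = 0$
$t{\left(u \right)} = 0$
$L = 0$ ($L = 0^{2} = 0$)
$- 39 L + 39 = \left(-39\right) 0 + 39 = 0 + 39 = 39$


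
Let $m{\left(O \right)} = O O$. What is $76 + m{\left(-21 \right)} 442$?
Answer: $194998$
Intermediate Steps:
$m{\left(O \right)} = O^{2}$
$76 + m{\left(-21 \right)} 442 = 76 + \left(-21\right)^{2} \cdot 442 = 76 + 441 \cdot 442 = 76 + 194922 = 194998$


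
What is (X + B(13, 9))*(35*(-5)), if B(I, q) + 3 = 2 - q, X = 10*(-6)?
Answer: 12250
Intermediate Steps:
X = -60
B(I, q) = -1 - q (B(I, q) = -3 + (2 - q) = -1 - q)
(X + B(13, 9))*(35*(-5)) = (-60 + (-1 - 1*9))*(35*(-5)) = (-60 + (-1 - 9))*(-175) = (-60 - 10)*(-175) = -70*(-175) = 12250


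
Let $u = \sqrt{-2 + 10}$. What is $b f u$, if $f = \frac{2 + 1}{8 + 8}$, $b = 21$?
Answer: $\frac{63 \sqrt{2}}{8} \approx 11.137$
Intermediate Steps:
$f = \frac{3}{16} \approx 0.1875$
$u = 2 \sqrt{2}$ ($u = \sqrt{8} = 2 \sqrt{2} \approx 2.8284$)
$b f u = 21 \cdot \frac{3}{16} \cdot 2 \sqrt{2} = \frac{63 \cdot 2 \sqrt{2}}{16} = \frac{63 \sqrt{2}}{8}$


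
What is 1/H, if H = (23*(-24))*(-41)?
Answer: 1/22632 ≈ 4.4185e-5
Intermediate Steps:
H = 22632 (H = -552*(-41) = 22632)
1/H = 1/22632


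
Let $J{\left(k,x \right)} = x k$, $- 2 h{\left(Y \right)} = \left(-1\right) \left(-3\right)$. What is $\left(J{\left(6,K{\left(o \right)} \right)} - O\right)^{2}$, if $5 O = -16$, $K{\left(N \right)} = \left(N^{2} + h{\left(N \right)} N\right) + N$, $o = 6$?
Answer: $\frac{1012036}{25} \approx 40481.0$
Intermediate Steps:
$h{\left(Y \right)} = - \frac{3}{2}$ ($h{\left(Y \right)} = - \frac{\left(-1\right) \left(-3\right)}{2} = \left(- \frac{1}{2}\right) 3 = - \frac{3}{2}$)
$K{\left(N \right)} = N^{2} - \frac{N}{2}$ ($K{\left(N \right)} = \left(N^{2} - \frac{3 N}{2}\right) + N = N^{2} - \frac{N}{2}$)
$J{\left(k,x \right)} = k x$
$O = - \frac{16}{5}$ ($O = \frac{1}{5} \left(-16\right) = - \frac{16}{5} \approx -3.2$)
$\left(J{\left(6,K{\left(o \right)} \right)} - O\right)^{2} = \left(6 \cdot 6 \left(- \frac{1}{2} + 6\right) - - \frac{16}{5}\right)^{2} = \left(6 \cdot 6 \cdot \frac{11}{2} + \frac{16}{5}\right)^{2} = \left(6 \cdot 33 + \frac{16}{5}\right)^{2} = \left(198 + \frac{16}{5}\right)^{2} = \left(\frac{1006}{5}\right)^{2} = \frac{1012036}{25}$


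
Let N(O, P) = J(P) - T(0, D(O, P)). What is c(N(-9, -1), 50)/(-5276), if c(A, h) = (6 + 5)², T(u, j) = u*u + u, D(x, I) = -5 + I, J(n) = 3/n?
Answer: -121/5276 ≈ -0.022934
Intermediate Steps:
T(u, j) = u + u² (T(u, j) = u² + u = u + u²)
N(O, P) = 3/P (N(O, P) = 3/P - 0*(1 + 0) = 3/P - 0 = 3/P - 1*0 = 3/P + 0 = 3/P)
c(A, h) = 121 (c(A, h) = 11² = 121)
c(N(-9, -1), 50)/(-5276) = 121/(-5276) = 121*(-1/5276) = -121/5276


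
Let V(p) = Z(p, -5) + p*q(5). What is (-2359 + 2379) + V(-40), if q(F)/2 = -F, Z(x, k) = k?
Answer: 415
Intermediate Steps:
q(F) = -2*F (q(F) = 2*(-F) = -2*F)
V(p) = -5 - 10*p (V(p) = -5 + p*(-2*5) = -5 + p*(-10) = -5 - 10*p)
(-2359 + 2379) + V(-40) = (-2359 + 2379) + (-5 - 10*(-40)) = 20 + (-5 + 400) = 20 + 395 = 415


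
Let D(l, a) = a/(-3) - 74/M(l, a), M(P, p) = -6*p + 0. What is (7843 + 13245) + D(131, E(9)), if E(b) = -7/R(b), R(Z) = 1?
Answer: 147620/7 ≈ 21089.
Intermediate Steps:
M(P, p) = -6*p
E(b) = -7 (E(b) = -7/1 = -7*1 = -7)
D(l, a) = -a/3 + 37/(3*a) (D(l, a) = a/(-3) - 74*(-1/(6*a)) = a*(-⅓) - (-37)/(3*a) = -a/3 + 37/(3*a))
(7843 + 13245) + D(131, E(9)) = (7843 + 13245) + (⅓)*(37 - 1*(-7)²)/(-7) = 21088 + (⅓)*(-⅐)*(37 - 1*49) = 21088 + (⅓)*(-⅐)*(37 - 49) = 21088 + (⅓)*(-⅐)*(-12) = 21088 + 4/7 = 147620/7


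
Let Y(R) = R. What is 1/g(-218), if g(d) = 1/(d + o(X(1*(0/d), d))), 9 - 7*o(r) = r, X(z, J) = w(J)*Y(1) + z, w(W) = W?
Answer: -1299/7 ≈ -185.57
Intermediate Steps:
X(z, J) = J + z (X(z, J) = J*1 + z = J + z)
o(r) = 9/7 - r/7
g(d) = 1/(9/7 + 6*d/7) (g(d) = 1/(d + (9/7 - (d + 1*(0/d))/7)) = 1/(d + (9/7 - (d + 1*0)/7)) = 1/(d + (9/7 - (d + 0)/7)) = 1/(d + (9/7 - d/7)) = 1/(9/7 + 6*d/7))
1/g(-218) = 1/(7/(3*(3 + 2*(-218)))) = 1/(7/(3*(3 - 436))) = 1/((7/3)/(-433)) = 1/((7/3)*(-1/433)) = 1/(-7/1299) = -1299/7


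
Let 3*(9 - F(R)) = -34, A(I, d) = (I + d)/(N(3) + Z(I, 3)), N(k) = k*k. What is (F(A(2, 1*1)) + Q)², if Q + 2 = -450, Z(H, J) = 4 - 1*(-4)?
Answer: 1677025/9 ≈ 1.8634e+5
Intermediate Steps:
N(k) = k²
Z(H, J) = 8 (Z(H, J) = 4 + 4 = 8)
Q = -452 (Q = -2 - 450 = -452)
A(I, d) = I/17 + d/17 (A(I, d) = (I + d)/(3² + 8) = (I + d)/(9 + 8) = (I + d)/17 = (I + d)*(1/17) = I/17 + d/17)
F(R) = 61/3 (F(R) = 9 - ⅓*(-34) = 9 + 34/3 = 61/3)
(F(A(2, 1*1)) + Q)² = (61/3 - 452)² = (-1295/3)² = 1677025/9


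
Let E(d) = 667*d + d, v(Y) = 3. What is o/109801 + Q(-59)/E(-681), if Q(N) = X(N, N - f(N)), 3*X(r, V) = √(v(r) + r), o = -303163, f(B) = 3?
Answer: -303163/109801 - I*√14/682362 ≈ -2.761 - 5.4834e-6*I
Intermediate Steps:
E(d) = 668*d
X(r, V) = √(3 + r)/3
Q(N) = √(3 + N)/3
o/109801 + Q(-59)/E(-681) = -303163/109801 + (√(3 - 59)/3)/((668*(-681))) = -303163*1/109801 + (√(-56)/3)/(-454908) = -303163/109801 + ((2*I*√14)/3)*(-1/454908) = -303163/109801 + (2*I*√14/3)*(-1/454908) = -303163/109801 - I*√14/682362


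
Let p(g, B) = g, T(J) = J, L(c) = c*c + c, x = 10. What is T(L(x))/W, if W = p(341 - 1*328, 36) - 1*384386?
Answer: -10/34943 ≈ -0.00028618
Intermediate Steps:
L(c) = c + c**2 (L(c) = c**2 + c = c + c**2)
W = -384373 (W = (341 - 1*328) - 1*384386 = (341 - 328) - 384386 = 13 - 384386 = -384373)
T(L(x))/W = (10*(1 + 10))/(-384373) = (10*11)*(-1/384373) = 110*(-1/384373) = -10/34943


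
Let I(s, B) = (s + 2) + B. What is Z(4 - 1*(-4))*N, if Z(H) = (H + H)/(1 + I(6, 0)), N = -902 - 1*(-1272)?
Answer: 5920/9 ≈ 657.78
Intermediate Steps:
N = 370 (N = -902 + 1272 = 370)
I(s, B) = 2 + B + s (I(s, B) = (2 + s) + B = 2 + B + s)
Z(H) = 2*H/9 (Z(H) = (H + H)/(1 + (2 + 0 + 6)) = (2*H)/(1 + 8) = (2*H)/9 = (2*H)*(1/9) = 2*H/9)
Z(4 - 1*(-4))*N = (2*(4 - 1*(-4))/9)*370 = (2*(4 + 4)/9)*370 = ((2/9)*8)*370 = (16/9)*370 = 5920/9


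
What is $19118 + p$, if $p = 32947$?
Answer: $52065$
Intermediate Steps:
$19118 + p = 19118 + 32947 = 52065$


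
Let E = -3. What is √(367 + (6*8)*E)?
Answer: √223 ≈ 14.933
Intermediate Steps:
√(367 + (6*8)*E) = √(367 + (6*8)*(-3)) = √(367 + 48*(-3)) = √(367 - 144) = √223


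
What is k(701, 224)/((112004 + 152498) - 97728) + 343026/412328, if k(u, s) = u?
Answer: 14374215013/17191397468 ≈ 0.83613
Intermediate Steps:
k(701, 224)/((112004 + 152498) - 97728) + 343026/412328 = 701/((112004 + 152498) - 97728) + 343026/412328 = 701/(264502 - 97728) + 343026*(1/412328) = 701/166774 + 171513/206164 = 14374215013/17191397468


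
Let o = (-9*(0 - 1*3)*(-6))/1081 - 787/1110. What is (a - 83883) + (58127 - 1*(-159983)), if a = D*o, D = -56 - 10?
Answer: 26854722832/199985 ≈ 1.3428e+5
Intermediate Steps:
o = -1030567/1199910 (o = (-9*(0 - 3)*(-6))*(1/1081) - 787*1/1110 = (-9*(-3)*(-6))*(1/1081) - 787/1110 = (27*(-6))*(1/1081) - 787/1110 = -162*1/1081 - 787/1110 = -162/1081 - 787/1110 = -1030567/1199910 ≈ -0.85887)
D = -66
a = 11336237/199985 (a = -66*(-1030567/1199910) = 11336237/199985 ≈ 56.685)
(a - 83883) + (58127 - 1*(-159983)) = (11336237/199985 - 83883) + (58127 - 1*(-159983)) = -16764005518/199985 + (58127 + 159983) = -16764005518/199985 + 218110 = 26854722832/199985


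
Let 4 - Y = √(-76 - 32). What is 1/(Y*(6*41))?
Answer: 1/7626 + I*√3/5084 ≈ 0.00013113 + 0.00034069*I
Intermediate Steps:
Y = 4 - 6*I*√3 (Y = 4 - √(-76 - 32) = 4 - √(-108) = 4 - 6*I*√3 ≈ 4.0 - 10.392*I)
1/(Y*(6*41)) = 1/((4 - 6*I*√3)*(6*41)) = 1/((4 - 6*I*√3)*246) = 1/(984 - 1476*I*√3)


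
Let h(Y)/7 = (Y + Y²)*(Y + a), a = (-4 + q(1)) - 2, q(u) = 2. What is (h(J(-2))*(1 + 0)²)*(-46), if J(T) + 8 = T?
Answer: 405720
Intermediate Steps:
J(T) = -8 + T
a = -4 (a = (-4 + 2) - 2 = -2 - 2 = -4)
h(Y) = 7*(-4 + Y)*(Y + Y²) (h(Y) = 7*((Y + Y²)*(Y - 4)) = 7*((Y + Y²)*(-4 + Y)) = 7*((-4 + Y)*(Y + Y²)) = 7*(-4 + Y)*(Y + Y²))
(h(J(-2))*(1 + 0)²)*(-46) = ((7*(-8 - 2)*(-4 + (-8 - 2)² - 3*(-8 - 2)))*(1 + 0)²)*(-46) = ((7*(-10)*(-4 + (-10)² - 3*(-10)))*1²)*(-46) = ((7*(-10)*(-4 + 100 + 30))*1)*(-46) = ((7*(-10)*126)*1)*(-46) = -8820*1*(-46) = -8820*(-46) = 405720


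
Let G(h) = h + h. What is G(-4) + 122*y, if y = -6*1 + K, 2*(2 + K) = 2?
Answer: -862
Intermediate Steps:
K = -1 (K = -2 + (½)*2 = -2 + 1 = -1)
G(h) = 2*h
y = -7 (y = -6*1 - 1 = -6 - 1 = -7)
G(-4) + 122*y = 2*(-4) + 122*(-7) = -8 - 854 = -862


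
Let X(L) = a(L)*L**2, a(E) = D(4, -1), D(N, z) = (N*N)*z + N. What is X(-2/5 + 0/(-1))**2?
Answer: 2304/625 ≈ 3.6864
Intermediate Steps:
D(N, z) = N + z*N**2 (D(N, z) = N**2*z + N = z*N**2 + N = N + z*N**2)
a(E) = -12 (a(E) = 4*(1 + 4*(-1)) = 4*(1 - 4) = 4*(-3) = -12)
X(L) = -12*L**2
X(-2/5 + 0/(-1))**2 = (-12*(-2/5 + 0/(-1))**2)**2 = (-12*(-2*1/5 + 0*(-1))**2)**2 = (-12*(-2/5 + 0)**2)**2 = (-12*(-2/5)**2)**2 = (-12*4/25)**2 = (-48/25)**2 = 2304/625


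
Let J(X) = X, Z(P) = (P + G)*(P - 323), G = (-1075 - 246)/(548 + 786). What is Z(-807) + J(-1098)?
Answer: 608257969/667 ≈ 9.1193e+5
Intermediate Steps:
G = -1321/1334 ≈ -0.99026
Z(P) = (-323 + P)*(-1321/1334 + P) (Z(P) = (P - 1321/1334)*(P - 323) = (-1321/1334 + P)*(-323 + P) = (-323 + P)*(-1321/1334 + P))
Z(-807) + J(-1098) = (426683/1334 + (-807)² - 432203/1334*(-807)) - 1098 = (426683/1334 + 651249 + 348787821/1334) - 1098 = 608990335/667 - 1098 = 608257969/667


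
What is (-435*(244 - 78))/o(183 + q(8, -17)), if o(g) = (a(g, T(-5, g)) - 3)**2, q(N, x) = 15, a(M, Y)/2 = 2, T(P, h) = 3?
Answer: -72210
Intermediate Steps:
a(M, Y) = 4 (a(M, Y) = 2*2 = 4)
o(g) = 1 (o(g) = (4 - 3)**2 = 1**2 = 1)
(-435*(244 - 78))/o(183 + q(8, -17)) = -435*(244 - 78)/1 = -435*166*1 = -72210*1 = -72210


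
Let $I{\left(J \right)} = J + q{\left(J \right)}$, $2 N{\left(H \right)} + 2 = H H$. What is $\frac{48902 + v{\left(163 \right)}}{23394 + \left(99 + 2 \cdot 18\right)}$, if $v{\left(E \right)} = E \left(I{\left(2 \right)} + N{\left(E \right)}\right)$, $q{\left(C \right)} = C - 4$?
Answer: $\frac{1476075}{15686} \approx 94.101$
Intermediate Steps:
$q{\left(C \right)} = -4 + C$
$N{\left(H \right)} = -1 + \frac{H^{2}}{2}$ ($N{\left(H \right)} = -1 + \frac{H H}{2} = -1 + \frac{H^{2}}{2}$)
$I{\left(J \right)} = -4 + 2 J$ ($I{\left(J \right)} = J + \left(-4 + J\right) = -4 + 2 J$)
$v{\left(E \right)} = E \left(-1 + \frac{E^{2}}{2}\right)$ ($v{\left(E \right)} = E \left(\left(-4 + 2 \cdot 2\right) + \left(-1 + \frac{E^{2}}{2}\right)\right) = E \left(\left(-4 + 4\right) + \left(-1 + \frac{E^{2}}{2}\right)\right) = E \left(0 + \left(-1 + \frac{E^{2}}{2}\right)\right) = E \left(-1 + \frac{E^{2}}{2}\right)$)
$\frac{48902 + v{\left(163 \right)}}{23394 + \left(99 + 2 \cdot 18\right)} = \frac{48902 + \left(\frac{163^{3}}{2} - 163\right)}{23394 + \left(99 + 2 \cdot 18\right)} = \frac{48902 + \left(\frac{1}{2} \cdot 4330747 - 163\right)}{23394 + \left(99 + 36\right)} = \frac{48902 + \left(\frac{4330747}{2} - 163\right)}{23394 + 135} = \frac{48902 + \frac{4330421}{2}}{23529} = \frac{4428225}{2} \cdot \frac{1}{23529} = \frac{1476075}{15686}$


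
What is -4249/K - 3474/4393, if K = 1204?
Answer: -3264079/755596 ≈ -4.3199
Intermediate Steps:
-4249/K - 3474/4393 = -4249/1204 - 3474/4393 = -4249*1/1204 - 3474*1/4393 = -607/172 - 3474/4393 = -3264079/755596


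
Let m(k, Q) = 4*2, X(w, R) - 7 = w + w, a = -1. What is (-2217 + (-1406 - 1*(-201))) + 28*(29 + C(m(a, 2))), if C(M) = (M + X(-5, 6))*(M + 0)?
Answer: -1490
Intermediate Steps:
X(w, R) = 7 + 2*w (X(w, R) = 7 + (w + w) = 7 + 2*w)
m(k, Q) = 8
C(M) = M*(-3 + M) (C(M) = (M + (7 + 2*(-5)))*(M + 0) = (M + (7 - 10))*M = (M - 3)*M = (-3 + M)*M = M*(-3 + M))
(-2217 + (-1406 - 1*(-201))) + 28*(29 + C(m(a, 2))) = (-2217 + (-1406 - 1*(-201))) + 28*(29 + 8*(-3 + 8)) = (-2217 + (-1406 + 201)) + 28*(29 + 8*5) = (-2217 - 1205) + 28*(29 + 40) = -3422 + 28*69 = -3422 + 1932 = -1490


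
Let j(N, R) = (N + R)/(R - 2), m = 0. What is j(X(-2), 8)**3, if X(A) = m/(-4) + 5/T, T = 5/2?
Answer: 125/27 ≈ 4.6296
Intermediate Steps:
T = 5/2 (T = 5*(1/2) = 5/2 ≈ 2.5000)
X(A) = 2 (X(A) = 0/(-4) + 5/(5/2) = 0*(-1/4) + 5*(2/5) = 0 + 2 = 2)
j(N, R) = (N + R)/(-2 + R)
j(X(-2), 8)**3 = ((2 + 8)/(-2 + 8))**3 = (10/6)**3 = ((1/6)*10)**3 = (5/3)**3 = 125/27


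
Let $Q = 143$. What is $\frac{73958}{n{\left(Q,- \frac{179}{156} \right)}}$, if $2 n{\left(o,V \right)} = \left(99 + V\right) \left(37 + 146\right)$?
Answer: $\frac{7691632}{931165} \approx 8.2602$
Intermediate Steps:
$n{\left(o,V \right)} = \frac{18117}{2} + \frac{183 V}{2}$ ($n{\left(o,V \right)} = \frac{\left(99 + V\right) \left(37 + 146\right)}{2} = \frac{\left(99 + V\right) 183}{2} = \frac{18117 + 183 V}{2} = \frac{18117}{2} + \frac{183 V}{2}$)
$\frac{73958}{n{\left(Q,- \frac{179}{156} \right)}} = \frac{73958}{\frac{18117}{2} + \frac{183 \left(- \frac{179}{156}\right)}{2}} = \frac{73958}{\frac{18117}{2} + \frac{183 \left(\left(-179\right) \frac{1}{156}\right)}{2}} = \frac{73958}{\frac{18117}{2} + \frac{183}{2} \left(- \frac{179}{156}\right)} = \frac{73958}{\frac{18117}{2} - \frac{10919}{104}} = \frac{73958}{\frac{931165}{104}} = 73958 \cdot \frac{104}{931165} = \frac{7691632}{931165}$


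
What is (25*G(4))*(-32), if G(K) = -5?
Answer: 4000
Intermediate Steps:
(25*G(4))*(-32) = (25*(-5))*(-32) = -125*(-32) = 4000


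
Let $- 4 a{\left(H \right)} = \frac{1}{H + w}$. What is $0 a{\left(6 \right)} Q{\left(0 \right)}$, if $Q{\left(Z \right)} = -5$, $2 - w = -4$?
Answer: $0$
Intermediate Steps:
$w = 6$ ($w = 2 - -4 = 2 + 4 = 6$)
$a{\left(H \right)} = - \frac{1}{4 \left(6 + H\right)}$ ($a{\left(H \right)} = - \frac{1}{4 \left(H + 6\right)} = - \frac{1}{4 \left(6 + H\right)}$)
$0 a{\left(6 \right)} Q{\left(0 \right)} = 0 \left(- \frac{1}{24 + 4 \cdot 6}\right) \left(-5\right) = 0 \left(- \frac{1}{24 + 24}\right) \left(-5\right) = 0 \left(- \frac{1}{48}\right) \left(-5\right) = 0 \left(-5\right) = 0$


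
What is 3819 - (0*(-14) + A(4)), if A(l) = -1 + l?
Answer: 3816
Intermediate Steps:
3819 - (0*(-14) + A(4)) = 3819 - (0*(-14) + (-1 + 4)) = 3819 - (0 + 3) = 3819 - 1*3 = 3819 - 3 = 3816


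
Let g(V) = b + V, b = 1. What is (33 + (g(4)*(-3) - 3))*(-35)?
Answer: -525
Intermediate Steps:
g(V) = 1 + V
(33 + (g(4)*(-3) - 3))*(-35) = (33 + ((1 + 4)*(-3) - 3))*(-35) = (33 + (5*(-3) - 3))*(-35) = (33 + (-15 - 3))*(-35) = (33 - 18)*(-35) = 15*(-35) = -525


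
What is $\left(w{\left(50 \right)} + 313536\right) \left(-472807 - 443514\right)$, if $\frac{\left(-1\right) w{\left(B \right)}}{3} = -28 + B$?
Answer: $-287239143870$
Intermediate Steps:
$w{\left(B \right)} = 84 - 3 B$ ($w{\left(B \right)} = - 3 \left(-28 + B\right) = 84 - 3 B$)
$\left(w{\left(50 \right)} + 313536\right) \left(-472807 - 443514\right) = \left(\left(84 - 150\right) + 313536\right) \left(-472807 - 443514\right) = \left(\left(84 - 150\right) + 313536\right) \left(-916321\right) = \left(-66 + 313536\right) \left(-916321\right) = 313470 \left(-916321\right) = -287239143870$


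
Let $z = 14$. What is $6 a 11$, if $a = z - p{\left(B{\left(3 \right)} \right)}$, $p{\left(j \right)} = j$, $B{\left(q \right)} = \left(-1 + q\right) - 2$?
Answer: $924$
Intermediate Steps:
$B{\left(q \right)} = -3 + q$
$a = 14$ ($a = 14 - \left(-3 + 3\right) = 14 - 0 = 14 + 0 = 14$)
$6 a 11 = 6 \cdot 14 \cdot 11 = 84 \cdot 11 = 924$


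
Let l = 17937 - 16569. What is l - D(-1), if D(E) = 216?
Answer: 1152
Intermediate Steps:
l = 1368
l - D(-1) = 1368 - 1*216 = 1368 - 216 = 1152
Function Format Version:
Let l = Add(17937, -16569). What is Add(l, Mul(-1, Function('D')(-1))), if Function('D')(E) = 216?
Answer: 1152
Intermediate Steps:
l = 1368
Add(l, Mul(-1, Function('D')(-1))) = Add(1368, Mul(-1, 216)) = Add(1368, -216) = 1152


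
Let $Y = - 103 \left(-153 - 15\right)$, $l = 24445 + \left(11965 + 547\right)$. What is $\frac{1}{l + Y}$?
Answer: $\frac{1}{54261} \approx 1.8429 \cdot 10^{-5}$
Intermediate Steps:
$l = 36957$ ($l = 24445 + 12512 = 36957$)
$Y = 17304$ ($Y = \left(-103\right) \left(-168\right) = 17304$)
$\frac{1}{l + Y} = \frac{1}{36957 + 17304} = \frac{1}{54261}$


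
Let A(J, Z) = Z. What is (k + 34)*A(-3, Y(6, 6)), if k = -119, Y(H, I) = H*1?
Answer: -510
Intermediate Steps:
Y(H, I) = H
(k + 34)*A(-3, Y(6, 6)) = (-119 + 34)*6 = -85*6 = -510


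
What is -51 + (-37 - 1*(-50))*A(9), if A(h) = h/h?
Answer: -38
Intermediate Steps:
A(h) = 1
-51 + (-37 - 1*(-50))*A(9) = -51 + (-37 - 1*(-50))*1 = -51 + (-37 + 50)*1 = -51 + 13*1 = -51 + 13 = -38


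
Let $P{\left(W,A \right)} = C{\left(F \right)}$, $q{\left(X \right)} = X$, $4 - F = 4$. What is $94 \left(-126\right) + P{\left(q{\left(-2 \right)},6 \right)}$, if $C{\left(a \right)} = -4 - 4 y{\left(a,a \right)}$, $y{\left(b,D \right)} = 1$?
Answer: $-11852$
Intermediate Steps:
$F = 0$ ($F = 4 - 4 = 0$)
$C{\left(a \right)} = -8$ ($C{\left(a \right)} = -4 - 4 = -8$)
$P{\left(W,A \right)} = -8$
$94 \left(-126\right) + P{\left(q{\left(-2 \right)},6 \right)} = 94 \left(-126\right) - 8 = -11844 - 8 = -11852$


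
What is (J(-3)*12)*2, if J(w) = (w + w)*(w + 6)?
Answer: -432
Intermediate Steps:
J(w) = 2*w*(6 + w) (J(w) = (2*w)*(6 + w) = 2*w*(6 + w))
(J(-3)*12)*2 = ((2*(-3)*(6 - 3))*12)*2 = ((2*(-3)*3)*12)*2 = -18*12*2 = -216*2 = -432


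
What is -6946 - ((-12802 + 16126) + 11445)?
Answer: -21715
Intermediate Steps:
-6946 - ((-12802 + 16126) + 11445) = -6946 - (3324 + 11445) = -6946 - 1*14769 = -6946 - 14769 = -21715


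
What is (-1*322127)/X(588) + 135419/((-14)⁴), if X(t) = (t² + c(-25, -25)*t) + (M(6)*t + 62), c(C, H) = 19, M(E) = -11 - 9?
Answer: 17187122755/6630947344 ≈ 2.5920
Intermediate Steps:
M(E) = -20
X(t) = 62 + t² - t (X(t) = (t² + 19*t) + (-20*t + 62) = (t² + 19*t) + (62 - 20*t) = 62 + t² - t)
(-1*322127)/X(588) + 135419/((-14)⁴) = (-1*322127)/(62 + 588² - 1*588) + 135419/((-14)⁴) = -322127/(62 + 345744 - 588) + 135419/38416 = -322127/345218 + 135419*(1/38416) = -322127*1/345218 + 135419/38416 = -322127/345218 + 135419/38416 = 17187122755/6630947344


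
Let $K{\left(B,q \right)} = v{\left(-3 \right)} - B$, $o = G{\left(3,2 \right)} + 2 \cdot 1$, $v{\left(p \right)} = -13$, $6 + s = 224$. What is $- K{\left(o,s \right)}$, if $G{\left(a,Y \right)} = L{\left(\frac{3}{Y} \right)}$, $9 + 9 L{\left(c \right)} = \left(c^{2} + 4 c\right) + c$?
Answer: $\frac{181}{12} \approx 15.083$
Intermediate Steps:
$s = 218$ ($s = -6 + 224 = 218$)
$L{\left(c \right)} = -1 + \frac{c^{2}}{9} + \frac{5 c}{9}$ ($L{\left(c \right)} = -1 + \frac{\left(c^{2} + 4 c\right) + c}{9} = -1 + \frac{c^{2} + 5 c}{9} = -1 + \left(\frac{c^{2}}{9} + \frac{5 c}{9}\right) = -1 + \frac{c^{2}}{9} + \frac{5 c}{9}$)
$G{\left(a,Y \right)} = -1 + \frac{1}{Y^{2}} + \frac{5}{3 Y}$ ($G{\left(a,Y \right)} = -1 + \frac{\left(\frac{3}{Y}\right)^{2}}{9} + \frac{5 \frac{3}{Y}}{9} = -1 + \frac{9 \frac{1}{Y^{2}}}{9} + \frac{5}{3 Y} = -1 + \frac{1}{Y^{2}} + \frac{5}{3 Y}$)
$o = \frac{25}{12}$ ($o = \left(-1 + \frac{1}{4} + \frac{5}{3 \cdot 2}\right) + 2 \cdot 1 = \left(-1 + \frac{1}{4} + \frac{5}{3} \cdot \frac{1}{2}\right) + 2 = \left(-1 + \frac{1}{4} + \frac{5}{6}\right) + 2 = \frac{1}{12} + 2 = \frac{25}{12} \approx 2.0833$)
$K{\left(B,q \right)} = -13 - B$
$- K{\left(o,s \right)} = - (-13 - \frac{25}{12}) = \left(-1\right) \left(- \frac{181}{12}\right) = \frac{181}{12}$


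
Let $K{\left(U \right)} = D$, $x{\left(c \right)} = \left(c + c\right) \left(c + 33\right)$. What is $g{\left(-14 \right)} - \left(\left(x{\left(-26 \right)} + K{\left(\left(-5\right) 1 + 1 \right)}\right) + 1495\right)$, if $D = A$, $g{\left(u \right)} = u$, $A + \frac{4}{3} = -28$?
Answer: $- \frac{3347}{3} \approx -1115.7$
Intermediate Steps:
$A = - \frac{88}{3}$ ($A = - \frac{4}{3} - 28 = - \frac{88}{3} \approx -29.333$)
$D = - \frac{88}{3} \approx -29.333$
$x{\left(c \right)} = 2 c \left(33 + c\right)$
$K{\left(U \right)} = - \frac{88}{3}$
$g{\left(-14 \right)} - \left(\left(x{\left(-26 \right)} + K{\left(\left(-5\right) 1 + 1 \right)}\right) + 1495\right) = -14 - \left(\left(2 \left(-26\right) \left(33 - 26\right) - \frac{88}{3}\right) + 1495\right) = -14 - \left(\left(2 \left(-26\right) 7 - \frac{88}{3}\right) + 1495\right) = -14 - \left(\left(-364 - \frac{88}{3}\right) + 1495\right) = -14 - \left(- \frac{1180}{3} + 1495\right) = -14 - \frac{3305}{3} = - \frac{3347}{3}$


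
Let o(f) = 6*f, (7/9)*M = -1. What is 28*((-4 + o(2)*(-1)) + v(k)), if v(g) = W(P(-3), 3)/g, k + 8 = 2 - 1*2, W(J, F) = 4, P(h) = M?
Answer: -462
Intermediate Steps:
M = -9/7 (M = (9/7)*(-1) = -9/7 ≈ -1.2857)
P(h) = -9/7
k = -8 (k = -8 + (2 - 1*2) = -8 + (2 - 2) = -8 + 0 = -8)
v(g) = 4/g
28*((-4 + o(2)*(-1)) + v(k)) = 28*((-4 + (6*2)*(-1)) + 4/(-8)) = 28*((-4 + 12*(-1)) + 4*(-⅛)) = 28*((-4 - 12) - ½) = 28*(-16 - ½) = 28*(-33/2) = -462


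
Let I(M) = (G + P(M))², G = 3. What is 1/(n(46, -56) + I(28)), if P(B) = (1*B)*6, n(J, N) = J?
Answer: 1/29287 ≈ 3.4145e-5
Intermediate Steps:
P(B) = 6*B (P(B) = B*6 = 6*B)
I(M) = (3 + 6*M)²
1/(n(46, -56) + I(28)) = 1/(46 + 9*(1 + 2*28)²) = 1/(46 + 9*(1 + 56)²) = 1/(46 + 9*57²) = 1/(46 + 9*3249) = 1/(46 + 29241) = 1/29287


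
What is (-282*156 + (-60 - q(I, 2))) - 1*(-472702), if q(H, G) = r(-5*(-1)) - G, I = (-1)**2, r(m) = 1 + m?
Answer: 428646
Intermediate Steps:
I = 1
q(H, G) = 6 - G (q(H, G) = (1 - 5*(-1)) - G = (1 + 5) - G = 6 - G)
(-282*156 + (-60 - q(I, 2))) - 1*(-472702) = (-282*156 + (-60 - (6 - 1*2))) - 1*(-472702) = (-43992 + (-60 - (6 - 2))) + 472702 = (-43992 + (-60 - 1*4)) + 472702 = (-43992 + (-60 - 4)) + 472702 = (-43992 - 64) + 472702 = -44056 + 472702 = 428646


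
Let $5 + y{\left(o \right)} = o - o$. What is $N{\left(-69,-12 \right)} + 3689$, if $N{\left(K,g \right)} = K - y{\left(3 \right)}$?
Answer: $3625$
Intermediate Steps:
$y{\left(o \right)} = -5$ ($y{\left(o \right)} = -5 + \left(o - o\right) = -5 + 0 = -5$)
$N{\left(K,g \right)} = 5 + K$ ($N{\left(K,g \right)} = K - -5 = K + 5 = 5 + K$)
$N{\left(-69,-12 \right)} + 3689 = \left(5 - 69\right) + 3689 = -64 + 3689 = 3625$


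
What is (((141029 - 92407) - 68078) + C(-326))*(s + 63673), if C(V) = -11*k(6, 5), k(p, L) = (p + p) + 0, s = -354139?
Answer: 5689648008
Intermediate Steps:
k(p, L) = 2*p (k(p, L) = 2*p + 0 = 2*p)
C(V) = -132 (C(V) = -22*6 = -11*12 = -132)
(((141029 - 92407) - 68078) + C(-326))*(s + 63673) = (((141029 - 92407) - 68078) - 132)*(-354139 + 63673) = ((48622 - 68078) - 132)*(-290466) = (-19456 - 132)*(-290466) = -19588*(-290466) = 5689648008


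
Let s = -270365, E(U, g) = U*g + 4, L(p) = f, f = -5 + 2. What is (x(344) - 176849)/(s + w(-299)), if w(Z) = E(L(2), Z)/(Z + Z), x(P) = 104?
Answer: 35231170/53893057 ≈ 0.65372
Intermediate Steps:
f = -3
L(p) = -3
E(U, g) = 4 + U*g
w(Z) = (4 - 3*Z)/(2*Z) (w(Z) = (4 - 3*Z)/(Z + Z) = (4 - 3*Z)/((2*Z)) = (4 - 3*Z)*(1/(2*Z)) = (4 - 3*Z)/(2*Z))
(x(344) - 176849)/(s + w(-299)) = (104 - 176849)/(-270365 + (-3/2 + 2/(-299))) = -176745/(-270365 + (-3/2 + 2*(-1/299))) = -176745/(-270365 + (-3/2 - 2/299)) = -176745/(-270365 - 901/598) = -176745/(-161679171/598) = -176745*(-598/161679171) = 35231170/53893057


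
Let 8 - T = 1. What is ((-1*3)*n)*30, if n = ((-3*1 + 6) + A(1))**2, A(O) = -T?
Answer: -1440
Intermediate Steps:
T = 7 (T = 8 - 1*1 = 8 - 1 = 7)
A(O) = -7 (A(O) = -1*7 = -7)
n = 16 (n = ((-3*1 + 6) - 7)**2 = ((-3 + 6) - 7)**2 = (3 - 7)**2 = (-4)**2 = 16)
((-1*3)*n)*30 = (-1*3*16)*30 = -3*16*30 = -48*30 = -1440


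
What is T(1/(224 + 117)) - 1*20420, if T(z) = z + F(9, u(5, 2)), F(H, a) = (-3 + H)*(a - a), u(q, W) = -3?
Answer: -6963219/341 ≈ -20420.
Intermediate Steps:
F(H, a) = 0 (F(H, a) = (-3 + H)*0 = 0)
T(z) = z (T(z) = z + 0 = z)
T(1/(224 + 117)) - 1*20420 = 1/(224 + 117) - 1*20420 = 1/341 - 20420 = -6963219/341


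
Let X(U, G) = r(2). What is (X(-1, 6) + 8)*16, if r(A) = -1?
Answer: 112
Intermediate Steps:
X(U, G) = -1
(X(-1, 6) + 8)*16 = (-1 + 8)*16 = 7*16 = 112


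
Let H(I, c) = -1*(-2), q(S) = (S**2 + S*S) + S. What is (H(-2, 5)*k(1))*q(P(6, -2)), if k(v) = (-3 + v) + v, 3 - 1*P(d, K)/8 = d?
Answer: -2256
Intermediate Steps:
P(d, K) = 24 - 8*d
q(S) = S + 2*S**2 (q(S) = (S**2 + S**2) + S = 2*S**2 + S = S + 2*S**2)
H(I, c) = 2
k(v) = -3 + 2*v
(H(-2, 5)*k(1))*q(P(6, -2)) = (2*(-3 + 2*1))*((24 - 8*6)*(1 + 2*(24 - 8*6))) = (2*(-3 + 2))*((24 - 48)*(1 + 2*(24 - 48))) = (2*(-1))*(-24*(1 + 2*(-24))) = -(-48)*(1 - 48) = -(-48)*(-47) = -2*1128 = -2256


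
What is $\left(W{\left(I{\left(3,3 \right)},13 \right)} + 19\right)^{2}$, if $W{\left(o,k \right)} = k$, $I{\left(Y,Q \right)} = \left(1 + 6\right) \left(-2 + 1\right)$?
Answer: $1024$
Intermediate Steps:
$I{\left(Y,Q \right)} = -7$ ($I{\left(Y,Q \right)} = 7 \left(-1\right) = -7$)
$\left(W{\left(I{\left(3,3 \right)},13 \right)} + 19\right)^{2} = \left(13 + 19\right)^{2} = 32^{2} = 1024$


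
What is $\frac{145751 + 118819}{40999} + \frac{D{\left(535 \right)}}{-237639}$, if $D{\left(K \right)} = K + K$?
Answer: $\frac{62828281300}{9742961361} \approx 6.4486$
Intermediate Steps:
$D{\left(K \right)} = 2 K$
$\frac{145751 + 118819}{40999} + \frac{D{\left(535 \right)}}{-237639} = \frac{145751 + 118819}{40999} + \frac{2 \cdot 535}{-237639} = 264570 \cdot \frac{1}{40999} + 1070 \left(- \frac{1}{237639}\right) = \frac{264570}{40999} - \frac{1070}{237639} = \frac{62828281300}{9742961361}$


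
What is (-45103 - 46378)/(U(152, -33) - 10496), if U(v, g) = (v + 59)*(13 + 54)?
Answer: -91481/3641 ≈ -25.125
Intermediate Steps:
U(v, g) = 3953 + 67*v (U(v, g) = (59 + v)*67 = 3953 + 67*v)
(-45103 - 46378)/(U(152, -33) - 10496) = (-45103 - 46378)/((3953 + 67*152) - 10496) = -91481/((3953 + 10184) - 10496) = -91481/(14137 - 10496) = -91481/3641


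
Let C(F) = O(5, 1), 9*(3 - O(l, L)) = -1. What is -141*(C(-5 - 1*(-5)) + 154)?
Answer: -66458/3 ≈ -22153.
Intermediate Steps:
O(l, L) = 28/9 (O(l, L) = 3 - 1/9*(-1) = 3 + 1/9 = 28/9)
C(F) = 28/9
-141*(C(-5 - 1*(-5)) + 154) = -141*(28/9 + 154) = -141*1414/9 = -66458/3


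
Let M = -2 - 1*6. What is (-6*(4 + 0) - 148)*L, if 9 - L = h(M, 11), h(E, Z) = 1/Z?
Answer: -16856/11 ≈ -1532.4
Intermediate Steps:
M = -8 (M = -2 - 6 = -8)
L = 98/11 (L = 9 - 1/11 = 98/11 ≈ 8.9091)
(-6*(4 + 0) - 148)*L = (-6*(4 + 0) - 148)*(98/11) = (-6*4 - 148)*(98/11) = (-24 - 148)*(98/11) = -172*98/11 = -16856/11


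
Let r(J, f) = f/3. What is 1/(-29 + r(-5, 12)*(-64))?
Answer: -1/285 ≈ -0.0035088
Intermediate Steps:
r(J, f) = f/3 (r(J, f) = f*(1/3) = f/3)
1/(-29 + r(-5, 12)*(-64)) = 1/(-29 + ((1/3)*12)*(-64)) = 1/(-29 + 4*(-64)) = 1/(-29 - 256) = 1/(-285) = -1/285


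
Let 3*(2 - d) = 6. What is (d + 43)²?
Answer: 1849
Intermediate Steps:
d = 0 (d = 2 - ⅓*6 = 2 - 2 = 0)
(d + 43)² = (0 + 43)² = 43² = 1849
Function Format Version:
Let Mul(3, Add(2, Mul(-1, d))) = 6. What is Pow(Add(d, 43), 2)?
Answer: 1849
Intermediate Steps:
d = 0 (d = Add(2, Mul(Rational(-1, 3), 6)) = Add(2, -2) = 0)
Pow(Add(d, 43), 2) = Pow(Add(0, 43), 2) = Pow(43, 2) = 1849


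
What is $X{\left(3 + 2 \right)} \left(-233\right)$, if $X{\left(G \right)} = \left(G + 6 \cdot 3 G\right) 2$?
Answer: $-44270$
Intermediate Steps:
$X{\left(G \right)} = 38 G$ ($X{\left(G \right)} = \left(G + 18 G\right) 2 = 19 G 2 = 38 G$)
$X{\left(3 + 2 \right)} \left(-233\right) = 38 \left(3 + 2\right) \left(-233\right) = 38 \cdot 5 \left(-233\right) = 190 \left(-233\right) = -44270$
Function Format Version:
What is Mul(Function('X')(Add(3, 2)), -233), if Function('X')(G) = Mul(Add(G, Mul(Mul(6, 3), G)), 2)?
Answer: -44270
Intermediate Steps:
Function('X')(G) = Mul(38, G) (Function('X')(G) = Mul(Add(G, Mul(18, G)), 2) = Mul(Mul(19, G), 2) = Mul(38, G))
Mul(Function('X')(Add(3, 2)), -233) = Mul(Mul(38, Add(3, 2)), -233) = Mul(Mul(38, 5), -233) = Mul(190, -233) = -44270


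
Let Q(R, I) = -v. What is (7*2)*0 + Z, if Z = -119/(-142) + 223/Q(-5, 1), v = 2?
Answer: -7857/71 ≈ -110.66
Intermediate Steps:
Q(R, I) = -2 (Q(R, I) = -1*2 = -2)
Z = -7857/71 (Z = -119/(-142) + 223/(-2) = -119*(-1/142) + 223*(-1/2) = 119/142 - 223/2 = -7857/71 ≈ -110.66)
(7*2)*0 + Z = (7*2)*0 - 7857/71 = 14*0 - 7857/71 = 0 - 7857/71 = -7857/71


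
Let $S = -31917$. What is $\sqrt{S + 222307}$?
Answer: $\sqrt{190390} \approx 436.34$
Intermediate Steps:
$\sqrt{S + 222307} = \sqrt{-31917 + 222307} = \sqrt{190390}$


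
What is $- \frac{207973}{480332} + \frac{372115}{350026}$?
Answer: $\frac{52971392441}{84064344316} \approx 0.63013$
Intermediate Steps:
$- \frac{207973}{480332} + \frac{372115}{350026} = \frac{52971392441}{84064344316}$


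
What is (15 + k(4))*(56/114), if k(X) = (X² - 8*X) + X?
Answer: 28/19 ≈ 1.4737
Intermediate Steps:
k(X) = X² - 7*X
(15 + k(4))*(56/114) = (15 + 4*(-7 + 4))*(56/114) = (15 + 4*(-3))*(56*(1/114)) = (15 - 12)*(28/57) = 3*(28/57) = 28/19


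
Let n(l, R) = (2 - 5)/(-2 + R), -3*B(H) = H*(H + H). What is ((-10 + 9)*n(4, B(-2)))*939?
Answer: -8451/14 ≈ -603.64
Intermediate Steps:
B(H) = -2*H²/3 (B(H) = -H*(H + H)/3 = -H*2*H/3 = -2*H²/3)
n(l, R) = -3/(-2 + R)
((-10 + 9)*n(4, B(-2)))*939 = ((-10 + 9)*(-3/(-2 - ⅔*(-2)²)))*939 = -(-3)/(-2 - ⅔*4)*939 = -(-3)/(-2 - 8/3)*939 = -(-3)/(-14/3)*939 = -(-3)*(-3)/14*939 = -1*9/14*939 = -9/14*939 = -8451/14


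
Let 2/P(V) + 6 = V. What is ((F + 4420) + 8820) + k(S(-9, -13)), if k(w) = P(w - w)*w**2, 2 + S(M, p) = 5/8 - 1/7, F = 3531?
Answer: 157774343/9408 ≈ 16770.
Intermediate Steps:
P(V) = 2/(-6 + V)
S(M, p) = -85/56 (S(M, p) = -2 + (5/8 - 1/7) = -2 + 27/56 = -85/56)
k(w) = -w**2/3 (k(w) = (2/(-6 + (w - w)))*w**2 = (2/(-6 + 0))*w**2 = (2/(-6))*w**2 = (2*(-1/6))*w**2 = -w**2/3)
((F + 4420) + 8820) + k(S(-9, -13)) = ((3531 + 4420) + 8820) - (-85/56)**2/3 = (7951 + 8820) - 1/3*7225/3136 = 16771 - 7225/9408 = 157774343/9408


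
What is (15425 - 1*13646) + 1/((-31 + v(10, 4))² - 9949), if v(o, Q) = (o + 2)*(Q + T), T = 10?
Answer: 15690781/8820 ≈ 1779.0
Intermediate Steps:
v(o, Q) = (2 + o)*(10 + Q) (v(o, Q) = (o + 2)*(Q + 10) = (2 + o)*(10 + Q))
(15425 - 1*13646) + 1/((-31 + v(10, 4))² - 9949) = (15425 - 1*13646) + 1/((-31 + (20 + 2*4 + 10*10 + 4*10))² - 9949) = (15425 - 13646) + 1/((-31 + (20 + 8 + 100 + 40))² - 9949) = 1779 + 1/((-31 + 168)² - 9949) = 1779 + 1/(137² - 9949) = 1779 + 1/(18769 - 9949) = 1779 + 1/8820 = 15690781/8820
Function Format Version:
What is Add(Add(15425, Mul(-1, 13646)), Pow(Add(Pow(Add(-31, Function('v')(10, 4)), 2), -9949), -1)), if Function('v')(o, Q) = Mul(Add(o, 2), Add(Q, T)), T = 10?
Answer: Rational(15690781, 8820) ≈ 1779.0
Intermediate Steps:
Function('v')(o, Q) = Mul(Add(2, o), Add(10, Q)) (Function('v')(o, Q) = Mul(Add(o, 2), Add(Q, 10)) = Mul(Add(2, o), Add(10, Q)))
Add(Add(15425, Mul(-1, 13646)), Pow(Add(Pow(Add(-31, Function('v')(10, 4)), 2), -9949), -1)) = Add(Add(15425, Mul(-1, 13646)), Pow(Add(Pow(Add(-31, Add(20, Mul(2, 4), Mul(10, 10), Mul(4, 10))), 2), -9949), -1)) = Add(Add(15425, -13646), Pow(Add(Pow(Add(-31, Add(20, 8, 100, 40)), 2), -9949), -1)) = Add(1779, Pow(Add(Pow(Add(-31, 168), 2), -9949), -1)) = Add(1779, Pow(Add(Pow(137, 2), -9949), -1)) = Add(1779, Pow(Add(18769, -9949), -1)) = Add(1779, Pow(8820, -1)) = Add(1779, Rational(1, 8820)) = Rational(15690781, 8820)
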